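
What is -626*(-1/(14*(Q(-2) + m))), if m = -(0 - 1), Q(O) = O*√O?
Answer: 313/63 + 626*I*√2/63 ≈ 4.9683 + 14.052*I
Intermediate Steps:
Q(O) = O^(3/2)
m = 1 (m = -1*(-1) = 1)
-626*(-1/(14*(Q(-2) + m))) = -626*(-1/(14*((-2)^(3/2) + 1))) = -626*(-1/(14*(-2*I*√2 + 1))) = -626*(-1/(14*(1 - 2*I*√2))) = -626/(-14 + 28*I*√2)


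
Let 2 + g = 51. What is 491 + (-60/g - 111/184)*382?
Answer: -934061/4508 ≈ -207.20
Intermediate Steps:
g = 49 (g = -2 + 51 = 49)
491 + (-60/g - 111/184)*382 = 491 + (-60/49 - 111/184)*382 = 491 - 16479/9016*382 = 491 - 3147489/4508 = -934061/4508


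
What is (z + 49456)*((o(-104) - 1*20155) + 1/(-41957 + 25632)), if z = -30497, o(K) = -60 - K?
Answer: -6224468648884/16325 ≈ -3.8128e+8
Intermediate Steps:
(z + 49456)*((o(-104) - 1*20155) + 1/(-41957 + 25632)) = (-30497 + 49456)*(((-60 - 1*(-104)) - 1*20155) + 1/(-41957 + 25632)) = 18959*(((-60 + 104) - 20155) + 1/(-16325)) = 18959*((44 - 20155) - 1/16325) = 18959*(-20111 - 1/16325) = 18959*(-328312076/16325) = -6224468648884/16325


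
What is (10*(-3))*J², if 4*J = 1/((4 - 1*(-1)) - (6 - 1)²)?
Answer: -3/640 ≈ -0.0046875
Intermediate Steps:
J = -1/80 (J = 1/(4*((4 - 1*(-1)) - (6 - 1)²)) = 1/(4*((4 + 1) - 1*5²)) = 1/(4*(5 - 1*25)) = 1/(4*(5 - 25)) = (¼)/(-20) = (¼)*(-1/20) = -1/80 ≈ -0.012500)
(10*(-3))*J² = (10*(-3))*(-1/80)² = -30*1/6400 = -3/640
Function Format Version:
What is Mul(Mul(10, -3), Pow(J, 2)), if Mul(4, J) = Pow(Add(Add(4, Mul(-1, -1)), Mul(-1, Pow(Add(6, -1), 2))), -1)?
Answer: Rational(-3, 640) ≈ -0.0046875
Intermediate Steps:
J = Rational(-1, 80) (J = Mul(Rational(1, 4), Pow(Add(Add(4, Mul(-1, -1)), Mul(-1, Pow(Add(6, -1), 2))), -1)) = Mul(Rational(1, 4), Pow(Add(Add(4, 1), Mul(-1, Pow(5, 2))), -1)) = Mul(Rational(1, 4), Pow(Add(5, Mul(-1, 25)), -1)) = Mul(Rational(1, 4), Pow(Add(5, -25), -1)) = Mul(Rational(1, 4), Pow(-20, -1)) = Mul(Rational(1, 4), Rational(-1, 20)) = Rational(-1, 80) ≈ -0.012500)
Mul(Mul(10, -3), Pow(J, 2)) = Mul(Mul(10, -3), Pow(Rational(-1, 80), 2)) = Mul(-30, Rational(1, 6400)) = Rational(-3, 640)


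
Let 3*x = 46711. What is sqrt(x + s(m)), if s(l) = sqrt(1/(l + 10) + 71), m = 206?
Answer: sqrt(560532 + 7*sqrt(1878))/6 ≈ 124.81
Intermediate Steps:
x = 46711/3 (x = (1/3)*46711 = 46711/3 ≈ 15570.)
s(l) = sqrt(71 + 1/(10 + l)) (s(l) = sqrt(1/(10 + l) + 71) = sqrt(71 + 1/(10 + l)))
sqrt(x + s(m)) = sqrt(46711/3 + sqrt((711 + 71*206)/(10 + 206))) = sqrt(46711/3 + sqrt((711 + 14626)/216)) = sqrt(46711/3 + sqrt((1/216)*15337)) = sqrt(46711/3 + sqrt(15337/216)) = sqrt(46711/3 + 7*sqrt(1878)/36)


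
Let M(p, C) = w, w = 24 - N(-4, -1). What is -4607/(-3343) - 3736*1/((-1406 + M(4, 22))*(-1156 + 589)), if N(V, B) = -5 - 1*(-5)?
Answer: 1798764055/1309777371 ≈ 1.3733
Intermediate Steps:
N(V, B) = 0 (N(V, B) = -5 + 5 = 0)
w = 24 (w = 24 - 1*0 = 24 + 0 = 24)
M(p, C) = 24
-4607/(-3343) - 3736*1/((-1406 + M(4, 22))*(-1156 + 589)) = -4607/(-3343) - 3736*1/((-1406 + 24)*(-1156 + 589)) = -4607*(-1/3343) - 3736/((-1382*(-567))) = 4607/3343 - 3736/783594 = 4607/3343 - 3736*1/783594 = 4607/3343 - 1868/391797 = 1798764055/1309777371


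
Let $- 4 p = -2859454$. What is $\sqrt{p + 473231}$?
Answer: $\frac{3 \sqrt{528042}}{2} \approx 1090.0$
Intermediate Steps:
$p = \frac{1429727}{2}$ ($p = \left(- \frac{1}{4}\right) \left(-2859454\right) = \frac{1429727}{2} \approx 7.1486 \cdot 10^{5}$)
$\sqrt{p + 473231} = \sqrt{\frac{1429727}{2} + 473231} = \sqrt{\frac{2376189}{2}} = \frac{3 \sqrt{528042}}{2}$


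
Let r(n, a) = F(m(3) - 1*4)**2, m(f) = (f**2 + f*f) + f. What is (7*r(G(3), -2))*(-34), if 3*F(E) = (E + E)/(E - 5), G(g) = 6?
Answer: -34391/162 ≈ -212.29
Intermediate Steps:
m(f) = f + 2*f**2 (m(f) = (f**2 + f**2) + f = 2*f**2 + f = f + 2*f**2)
F(E) = 2*E/(3*(-5 + E)) (F(E) = ((E + E)/(E - 5))/3 = ((2*E)/(-5 + E))/3 = (2*E/(-5 + E))/3 = 2*E/(3*(-5 + E)))
r(n, a) = 289/324 (r(n, a) = (2*(3*(1 + 2*3) - 1*4)/(3*(-5 + (3*(1 + 2*3) - 1*4))))**2 = (2*(3*(1 + 6) - 4)/(3*(-5 + (3*(1 + 6) - 4))))**2 = (2*(3*7 - 4)/(3*(-5 + (3*7 - 4))))**2 = (2*(21 - 4)/(3*(-5 + (21 - 4))))**2 = ((2/3)*17/(-5 + 17))**2 = ((2/3)*17/12)**2 = ((2/3)*17*(1/12))**2 = (17/18)**2 = 289/324)
(7*r(G(3), -2))*(-34) = (7*(289/324))*(-34) = (2023/324)*(-34) = -34391/162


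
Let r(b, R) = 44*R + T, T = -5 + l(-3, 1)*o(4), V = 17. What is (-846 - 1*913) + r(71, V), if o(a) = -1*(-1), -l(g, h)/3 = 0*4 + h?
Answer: -1019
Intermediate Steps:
l(g, h) = -3*h (l(g, h) = -3*(0*4 + h) = -3*(0 + h) = -3*h)
o(a) = 1
T = -8 (T = -5 - 3*1*1 = -5 - 3*1 = -5 - 3 = -8)
r(b, R) = -8 + 44*R (r(b, R) = 44*R - 8 = -8 + 44*R)
(-846 - 1*913) + r(71, V) = (-846 - 1*913) + (-8 + 44*17) = (-846 - 913) + (-8 + 748) = -1759 + 740 = -1019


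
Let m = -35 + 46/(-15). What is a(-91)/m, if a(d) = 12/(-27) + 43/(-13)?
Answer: 2195/22269 ≈ 0.098567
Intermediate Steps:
a(d) = -439/117 (a(d) = 12*(-1/27) + 43*(-1/13) = -4/9 - 43/13 = -439/117)
m = -571/15 (m = -35 + 46*(-1/15) = -35 - 46/15 = -571/15 ≈ -38.067)
a(-91)/m = -439/(117*(-571/15)) = -439/117*(-15/571) = 2195/22269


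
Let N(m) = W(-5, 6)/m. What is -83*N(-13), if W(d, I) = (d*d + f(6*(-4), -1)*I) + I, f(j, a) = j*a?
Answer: 14525/13 ≈ 1117.3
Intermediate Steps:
f(j, a) = a*j
W(d, I) = d² + 25*I (W(d, I) = (d*d + (-6*(-4))*I) + I = (d² + (-1*(-24))*I) + I = (d² + 24*I) + I = d² + 25*I)
N(m) = 175/m (N(m) = ((-5)² + 25*6)/m = (25 + 150)/m = 175/m)
-83*N(-13) = -14525/(-13) = -14525*(-1)/13 = -83*(-175/13) = 14525/13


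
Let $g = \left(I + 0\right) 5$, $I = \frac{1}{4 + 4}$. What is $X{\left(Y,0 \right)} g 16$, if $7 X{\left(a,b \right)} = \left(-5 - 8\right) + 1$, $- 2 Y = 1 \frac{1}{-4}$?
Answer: $- \frac{120}{7} \approx -17.143$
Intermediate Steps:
$Y = \frac{1}{8}$ ($Y = - \frac{1 \frac{1}{-4}}{2} = - \frac{1 \left(- \frac{1}{4}\right)}{2} = \left(- \frac{1}{2}\right) \left(- \frac{1}{4}\right) = \frac{1}{8} \approx 0.125$)
$I = \frac{1}{8} \approx 0.125$
$X{\left(a,b \right)} = - \frac{12}{7}$ ($X{\left(a,b \right)} = \frac{\left(-5 - 8\right) + 1}{7} = \frac{-13 + 1}{7} = \frac{1}{7} \left(-12\right) = - \frac{12}{7}$)
$g = \frac{5}{8}$ ($g = \left(\frac{1}{8} + 0\right) 5 = \frac{1}{8} \cdot 5 = \frac{5}{8} \approx 0.625$)
$X{\left(Y,0 \right)} g 16 = \left(- \frac{12}{7}\right) \frac{5}{8} \cdot 16 = \left(- \frac{15}{14}\right) 16 = - \frac{120}{7}$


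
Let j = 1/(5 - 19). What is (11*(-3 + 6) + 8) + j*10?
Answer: 282/7 ≈ 40.286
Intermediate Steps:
j = -1/14 (j = 1/(-14) = -1/14 ≈ -0.071429)
(11*(-3 + 6) + 8) + j*10 = (11*(-3 + 6) + 8) - 1/14*10 = (11*3 + 8) - 5/7 = (33 + 8) - 5/7 = 41 - 5/7 = 282/7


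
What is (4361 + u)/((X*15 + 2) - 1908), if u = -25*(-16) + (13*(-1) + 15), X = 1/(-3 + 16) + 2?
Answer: -61919/24373 ≈ -2.5405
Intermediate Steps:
X = 27/13 (X = 1/13 + 2 = 27/13 ≈ 2.0769)
u = 402 (u = 400 + (-13 + 15) = 400 + 2 = 402)
(4361 + u)/((X*15 + 2) - 1908) = (4361 + 402)/(((27/13)*15 + 2) - 1908) = 4763/((405/13 + 2) - 1908) = 4763/(431/13 - 1908) = 4763/(-24373/13) = 4763*(-13/24373) = -61919/24373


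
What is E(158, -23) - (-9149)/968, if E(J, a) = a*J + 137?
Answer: -3375947/968 ≈ -3487.5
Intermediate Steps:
E(J, a) = 137 + J*a (E(J, a) = J*a + 137 = 137 + J*a)
E(158, -23) - (-9149)/968 = (137 + 158*(-23)) - (-9149)/968 = (137 - 3634) - (-9149)/968 = -3497 - 1*(-9149/968) = -3497 + 9149/968 = -3375947/968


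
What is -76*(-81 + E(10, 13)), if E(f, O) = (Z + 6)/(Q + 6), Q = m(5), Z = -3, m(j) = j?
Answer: 67488/11 ≈ 6135.3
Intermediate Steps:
Q = 5
E(f, O) = 3/11 (E(f, O) = (-3 + 6)/(5 + 6) = 3/11)
-76*(-81 + E(10, 13)) = -76*(-81 + 3/11) = -76*(-888/11) = 67488/11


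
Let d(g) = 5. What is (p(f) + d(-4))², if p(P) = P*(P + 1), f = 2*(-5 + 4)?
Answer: 49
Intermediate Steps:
f = -2 (f = 2*(-1) = -2)
p(P) = P*(1 + P)
(p(f) + d(-4))² = (-2*(1 - 2) + 5)² = (-2*(-1) + 5)² = (2 + 5)² = 7² = 49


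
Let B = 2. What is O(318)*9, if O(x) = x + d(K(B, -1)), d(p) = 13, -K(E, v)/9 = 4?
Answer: 2979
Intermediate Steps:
K(E, v) = -36 (K(E, v) = -9*4 = -36)
O(x) = 13 + x (O(x) = x + 13 = 13 + x)
O(318)*9 = (13 + 318)*9 = 331*9 = 2979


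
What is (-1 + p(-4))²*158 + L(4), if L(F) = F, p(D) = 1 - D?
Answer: 2532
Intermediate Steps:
(-1 + p(-4))²*158 + L(4) = (-1 + (1 - 1*(-4)))²*158 + 4 = (-1 + (1 + 4))²*158 + 4 = (-1 + 5)²*158 + 4 = 4²*158 + 4 = 16*158 + 4 = 2528 + 4 = 2532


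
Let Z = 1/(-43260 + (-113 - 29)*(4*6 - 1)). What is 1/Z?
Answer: -46526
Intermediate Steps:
Z = -1/46526 (Z = 1/(-43260 - 142*(24 - 1)) = 1/(-43260 - 142*23) = 1/(-43260 - 3266) = 1/(-46526) = -1/46526 ≈ -2.1493e-5)
1/Z = 1/(-1/46526) = -46526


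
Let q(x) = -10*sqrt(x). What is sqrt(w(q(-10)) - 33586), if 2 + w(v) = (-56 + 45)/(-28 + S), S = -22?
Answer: I*sqrt(3358778)/10 ≈ 183.27*I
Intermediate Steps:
w(v) = -89/50 (w(v) = -2 + (-56 + 45)/(-28 - 22) = -2 - 11/(-50) = -2 - 11*(-1/50) = -2 + 11/50 = -89/50)
sqrt(w(q(-10)) - 33586) = sqrt(-89/50 - 33586) = sqrt(-1679389/50) = I*sqrt(3358778)/10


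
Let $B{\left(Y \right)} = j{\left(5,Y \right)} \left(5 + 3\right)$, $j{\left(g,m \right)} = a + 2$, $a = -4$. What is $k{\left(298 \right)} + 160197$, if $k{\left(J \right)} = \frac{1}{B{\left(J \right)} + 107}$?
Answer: $\frac{14577928}{91} \approx 1.602 \cdot 10^{5}$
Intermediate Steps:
$j{\left(g,m \right)} = -2$ ($j{\left(g,m \right)} = -4 + 2 = -2$)
$B{\left(Y \right)} = -16$ ($B{\left(Y \right)} = - 2 \left(5 + 3\right) = \left(-2\right) 8 = -16$)
$k{\left(J \right)} = \frac{1}{91}$ ($k{\left(J \right)} = \frac{1}{-16 + 107} = \frac{1}{91}$)
$k{\left(298 \right)} + 160197 = \frac{1}{91} + 160197 = \frac{14577928}{91}$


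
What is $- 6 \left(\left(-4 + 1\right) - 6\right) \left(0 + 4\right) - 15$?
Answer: $201$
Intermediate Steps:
$- 6 \left(\left(-4 + 1\right) - 6\right) \left(0 + 4\right) - 15 = - 6 \left(-3 - 6\right) 4 - 15 = - 6 \left(\left(-9\right) 4\right) - 15 = \left(-6\right) \left(-36\right) - 15 = 216 - 15 = 201$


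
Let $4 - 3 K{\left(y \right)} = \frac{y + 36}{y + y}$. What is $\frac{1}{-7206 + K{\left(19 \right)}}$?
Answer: $- \frac{114}{821387} \approx -0.00013879$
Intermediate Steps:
$K{\left(y \right)} = \frac{4}{3} - \frac{36 + y}{6 y}$ ($K{\left(y \right)} = \frac{4}{3} - \frac{\left(y + 36\right) \frac{1}{y + y}}{3} = \frac{4}{3} - \frac{\left(36 + y\right) \frac{1}{2 y}}{3} = \frac{4}{3} - \frac{\frac{1}{2} \frac{1}{y} \left(36 + y\right)}{3} = \frac{4}{3} - \frac{36 + y}{6 y}$)
$\frac{1}{-7206 + K{\left(19 \right)}} = \frac{1}{-7206 + \left(\frac{7}{6} - \frac{6}{19}\right)} = \frac{1}{-7206 + \frac{97}{114}} = \frac{1}{- \frac{821387}{114}} = - \frac{114}{821387}$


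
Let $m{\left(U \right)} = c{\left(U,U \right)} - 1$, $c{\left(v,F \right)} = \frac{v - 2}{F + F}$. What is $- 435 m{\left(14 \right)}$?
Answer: $\frac{1740}{7} \approx 248.57$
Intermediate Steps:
$c{\left(v,F \right)} = \frac{-2 + v}{2 F}$
$m{\left(U \right)} = -1 + \frac{-2 + U}{2 U}$ ($m{\left(U \right)} = \frac{-2 + U}{2 U} - 1 = -1 + \frac{-2 + U}{2 U}$)
$- 435 m{\left(14 \right)} = - 435 \frac{-2 - 14}{2 \cdot 14} = - 435 \cdot \frac{1}{2} \cdot \frac{1}{14} \left(-2 - 14\right) = - 435 \cdot \frac{1}{2} \cdot \frac{1}{14} \left(-16\right) = \left(-435\right) \left(- \frac{4}{7}\right) = \frac{1740}{7}$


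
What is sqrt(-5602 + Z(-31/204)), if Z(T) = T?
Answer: I*sqrt(58284789)/102 ≈ 74.848*I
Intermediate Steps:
sqrt(-5602 + Z(-31/204)) = sqrt(-5602 - 31/204) = sqrt(-1142839/204) = I*sqrt(58284789)/102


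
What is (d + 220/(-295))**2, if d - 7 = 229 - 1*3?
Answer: 187772209/3481 ≈ 53942.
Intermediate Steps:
d = 233 (d = 7 + (229 - 1*3) = 7 + (229 - 3) = 7 + 226 = 233)
(d + 220/(-295))**2 = (233 + 220/(-295))**2 = (233 + 220*(-1/295))**2 = (233 - 44/59)**2 = (13703/59)**2 = 187772209/3481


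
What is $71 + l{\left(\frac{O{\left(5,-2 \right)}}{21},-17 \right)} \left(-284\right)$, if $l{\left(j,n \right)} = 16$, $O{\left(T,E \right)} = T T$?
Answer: $-4473$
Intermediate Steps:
$O{\left(T,E \right)} = T^{2}$
$71 + l{\left(\frac{O{\left(5,-2 \right)}}{21},-17 \right)} \left(-284\right) = 71 + 16 \left(-284\right) = 71 - 4544 = -4473$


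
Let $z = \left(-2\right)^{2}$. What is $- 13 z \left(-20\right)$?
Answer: $1040$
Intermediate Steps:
$z = 4$
$- 13 z \left(-20\right) = \left(-13\right) 4 \left(-20\right) = \left(-52\right) \left(-20\right) = 1040$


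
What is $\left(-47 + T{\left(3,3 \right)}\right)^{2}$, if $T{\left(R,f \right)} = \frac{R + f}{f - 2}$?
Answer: $1681$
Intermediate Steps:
$T{\left(R,f \right)} = \frac{R + f}{-2 + f}$
$\left(-47 + T{\left(3,3 \right)}\right)^{2} = \left(-47 + \frac{3 + 3}{-2 + 3}\right)^{2} = \left(-47 + 1^{-1} \cdot 6\right)^{2} = \left(-47 + 1 \cdot 6\right)^{2} = \left(-47 + 6\right)^{2} = \left(-41\right)^{2} = 1681$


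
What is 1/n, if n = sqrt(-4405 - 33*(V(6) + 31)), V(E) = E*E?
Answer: -I*sqrt(1654)/3308 ≈ -0.012294*I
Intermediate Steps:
V(E) = E**2
n = 2*I*sqrt(1654) (n = sqrt(-4405 - 33*(6**2 + 31)) = sqrt(-4405 - 33*(36 + 31)) = sqrt(-4405 - 33*67) = sqrt(-4405 - 2211) = sqrt(-6616) = 2*I*sqrt(1654) ≈ 81.339*I)
1/n = 1/(2*I*sqrt(1654)) = -I*sqrt(1654)/3308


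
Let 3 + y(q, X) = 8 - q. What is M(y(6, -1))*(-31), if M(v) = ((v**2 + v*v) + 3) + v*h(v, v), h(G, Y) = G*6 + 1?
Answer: -310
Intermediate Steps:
y(q, X) = 5 - q (y(q, X) = -3 + (8 - q) = 5 - q)
h(G, Y) = 1 + 6*G (h(G, Y) = 6*G + 1 = 1 + 6*G)
M(v) = 3 + 2*v**2 + v*(1 + 6*v) (M(v) = ((v**2 + v*v) + 3) + v*(1 + 6*v) = ((v**2 + v**2) + 3) + v*(1 + 6*v) = (2*v**2 + 3) + v*(1 + 6*v) = (3 + 2*v**2) + v*(1 + 6*v) = 3 + 2*v**2 + v*(1 + 6*v))
M(y(6, -1))*(-31) = (3 + (5 - 1*6) + 8*(5 - 1*6)**2)*(-31) = (3 + (5 - 6) + 8*(5 - 6)**2)*(-31) = (3 - 1 + 8*(-1)**2)*(-31) = (3 - 1 + 8*1)*(-31) = (3 - 1 + 8)*(-31) = 10*(-31) = -310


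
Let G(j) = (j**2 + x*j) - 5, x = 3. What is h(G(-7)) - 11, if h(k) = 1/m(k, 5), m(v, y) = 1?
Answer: -10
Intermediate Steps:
G(j) = -5 + j**2 + 3*j (G(j) = (j**2 + 3*j) - 5 = -5 + j**2 + 3*j)
h(k) = 1 (h(k) = 1/1 = 1)
h(G(-7)) - 11 = 1 - 11 = -10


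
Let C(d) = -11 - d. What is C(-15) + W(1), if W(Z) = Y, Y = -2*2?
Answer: 0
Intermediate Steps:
Y = -4
W(Z) = -4
C(-15) + W(1) = (-11 - 1*(-15)) - 4 = (-11 + 15) - 4 = 4 - 4 = 0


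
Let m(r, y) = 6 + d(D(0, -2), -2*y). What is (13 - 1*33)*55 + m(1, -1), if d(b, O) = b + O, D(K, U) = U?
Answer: -1094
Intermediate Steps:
d(b, O) = O + b
m(r, y) = 4 - 2*y (m(r, y) = 6 + (-2*y - 2) = 6 + (-2 - 2*y) = 4 - 2*y)
(13 - 1*33)*55 + m(1, -1) = (13 - 1*33)*55 + (4 - 2*(-1)) = (13 - 33)*55 + (4 + 2) = -20*55 + 6 = -1100 + 6 = -1094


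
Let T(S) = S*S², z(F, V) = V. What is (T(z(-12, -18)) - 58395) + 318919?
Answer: 254692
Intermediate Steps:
T(S) = S³
(T(z(-12, -18)) - 58395) + 318919 = ((-18)³ - 58395) + 318919 = (-5832 - 58395) + 318919 = -64227 + 318919 = 254692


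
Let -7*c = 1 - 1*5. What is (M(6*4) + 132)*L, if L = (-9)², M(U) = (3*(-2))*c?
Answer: 72900/7 ≈ 10414.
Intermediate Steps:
c = 4/7 (c = -(1 - 1*5)/7 = -(1 - 5)/7 = -⅐*(-4) = 4/7 ≈ 0.57143)
M(U) = -24/7 (M(U) = (3*(-2))*(4/7) = -6*4/7 = -24/7)
L = 81
(M(6*4) + 132)*L = (-24/7 + 132)*81 = (900/7)*81 = 72900/7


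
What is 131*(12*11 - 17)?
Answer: 15065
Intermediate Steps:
131*(12*11 - 17) = 131*(132 - 17) = 131*115 = 15065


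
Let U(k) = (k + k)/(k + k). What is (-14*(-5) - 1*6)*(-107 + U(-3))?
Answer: -6784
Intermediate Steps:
U(k) = 1 (U(k) = (2*k)/((2*k)) = (2*k)*(1/(2*k)) = 1)
(-14*(-5) - 1*6)*(-107 + U(-3)) = (-14*(-5) - 1*6)*(-107 + 1) = (70 - 6)*(-106) = 64*(-106) = -6784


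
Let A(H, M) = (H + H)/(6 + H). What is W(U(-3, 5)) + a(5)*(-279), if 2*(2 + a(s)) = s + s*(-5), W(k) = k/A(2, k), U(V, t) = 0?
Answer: 3348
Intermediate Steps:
A(H, M) = 2*H/(6 + H) (A(H, M) = (2*H)/(6 + H) = 2*H/(6 + H))
W(k) = 2*k (W(k) = k/((2*2/(6 + 2))) = k/((2*2/8)) = k/((2*2*(⅛))) = k/(½) = k*2 = 2*k)
a(s) = -2 - 2*s (a(s) = -2 + (s + s*(-5))/2 = -2 + (s - 5*s)/2 = -2 + (-4*s)/2 = -2 - 2*s)
W(U(-3, 5)) + a(5)*(-279) = 2*0 + (-2 - 2*5)*(-279) = 0 + (-2 - 10)*(-279) = 0 - 12*(-279) = 0 + 3348 = 3348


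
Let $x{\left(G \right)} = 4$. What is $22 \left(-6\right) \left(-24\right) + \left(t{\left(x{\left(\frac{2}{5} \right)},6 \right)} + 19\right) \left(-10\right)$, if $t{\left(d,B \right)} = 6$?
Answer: $2918$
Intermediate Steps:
$22 \left(-6\right) \left(-24\right) + \left(t{\left(x{\left(\frac{2}{5} \right)},6 \right)} + 19\right) \left(-10\right) = 22 \left(-6\right) \left(-24\right) + \left(6 + 19\right) \left(-10\right) = \left(-132\right) \left(-24\right) + 25 \left(-10\right) = 3168 - 250 = 2918$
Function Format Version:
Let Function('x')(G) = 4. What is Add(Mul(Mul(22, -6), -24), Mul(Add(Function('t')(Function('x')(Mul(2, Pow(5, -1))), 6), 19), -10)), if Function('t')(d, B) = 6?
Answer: 2918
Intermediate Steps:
Add(Mul(Mul(22, -6), -24), Mul(Add(Function('t')(Function('x')(Mul(2, Pow(5, -1))), 6), 19), -10)) = Add(Mul(Mul(22, -6), -24), Mul(Add(6, 19), -10)) = Add(Mul(-132, -24), Mul(25, -10)) = Add(3168, -250) = 2918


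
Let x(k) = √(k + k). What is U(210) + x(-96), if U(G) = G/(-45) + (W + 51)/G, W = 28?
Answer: -901/210 + 8*I*√3 ≈ -4.2905 + 13.856*I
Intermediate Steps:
U(G) = 79/G - G/45 (U(G) = G/(-45) + (28 + 51)/G = G*(-1/45) + 79/G = -G/45 + 79/G = 79/G - G/45)
x(k) = √2*√k (x(k) = √(2*k) = √2*√k)
U(210) + x(-96) = (79/210 - 1/45*210) + √2*√(-96) = (79*(1/210) - 14/3) + √2*(4*I*√6) = (79/210 - 14/3) + 8*I*√3 = -901/210 + 8*I*√3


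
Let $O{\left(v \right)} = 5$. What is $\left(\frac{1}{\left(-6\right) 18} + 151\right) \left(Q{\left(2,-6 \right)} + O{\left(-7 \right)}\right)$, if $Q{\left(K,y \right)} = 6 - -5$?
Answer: $\frac{65228}{27} \approx 2415.9$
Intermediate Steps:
$Q{\left(K,y \right)} = 11$ ($Q{\left(K,y \right)} = 6 + 5 = 11$)
$\left(\frac{1}{\left(-6\right) 18} + 151\right) \left(Q{\left(2,-6 \right)} + O{\left(-7 \right)}\right) = \left(\frac{1}{\left(-6\right) 18} + 151\right) \left(11 + 5\right) = \left(\frac{1}{-108} + 151\right) 16 = \left(- \frac{1}{108} + 151\right) 16 = \frac{16307}{108} \cdot 16 = \frac{65228}{27}$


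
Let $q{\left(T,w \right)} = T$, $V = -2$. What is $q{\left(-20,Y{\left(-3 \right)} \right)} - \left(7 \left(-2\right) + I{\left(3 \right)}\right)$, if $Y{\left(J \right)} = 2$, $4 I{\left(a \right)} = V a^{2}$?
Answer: $- \frac{3}{2} \approx -1.5$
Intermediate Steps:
$I{\left(a \right)} = - \frac{a^{2}}{2}$ ($I{\left(a \right)} = \frac{\left(-2\right) a^{2}}{4} = - \frac{a^{2}}{2}$)
$q{\left(-20,Y{\left(-3 \right)} \right)} - \left(7 \left(-2\right) + I{\left(3 \right)}\right) = -20 - \left(7 \left(-2\right) - \frac{3^{2}}{2}\right) = -20 - \left(-14 - \frac{9}{2}\right) = -20 - - \frac{37}{2} = -20 + \frac{37}{2} = - \frac{3}{2}$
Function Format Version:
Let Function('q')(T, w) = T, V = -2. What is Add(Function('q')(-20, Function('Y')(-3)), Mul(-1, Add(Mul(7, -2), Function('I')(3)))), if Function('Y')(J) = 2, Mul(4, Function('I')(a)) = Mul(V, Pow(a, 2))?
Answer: Rational(-3, 2) ≈ -1.5000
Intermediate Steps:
Function('I')(a) = Mul(Rational(-1, 2), Pow(a, 2)) (Function('I')(a) = Mul(Rational(1, 4), Mul(-2, Pow(a, 2))) = Mul(Rational(-1, 2), Pow(a, 2)))
Add(Function('q')(-20, Function('Y')(-3)), Mul(-1, Add(Mul(7, -2), Function('I')(3)))) = Add(-20, Mul(-1, Add(Mul(7, -2), Mul(Rational(-1, 2), Pow(3, 2))))) = Add(-20, Mul(-1, Add(-14, Mul(Rational(-1, 2), 9)))) = Add(-20, Mul(-1, Add(-14, Rational(-9, 2)))) = Add(-20, Mul(-1, Rational(-37, 2))) = Add(-20, Rational(37, 2)) = Rational(-3, 2)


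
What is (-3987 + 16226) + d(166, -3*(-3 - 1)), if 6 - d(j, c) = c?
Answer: 12233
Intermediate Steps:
d(j, c) = 6 - c
(-3987 + 16226) + d(166, -3*(-3 - 1)) = (-3987 + 16226) + (6 - (-3)*(-3 - 1)) = 12239 + (6 - (-3)*(-4)) = 12239 + (6 - 1*12) = 12239 + (6 - 12) = 12239 - 6 = 12233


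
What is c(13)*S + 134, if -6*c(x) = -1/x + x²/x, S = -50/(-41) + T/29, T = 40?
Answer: 1984718/15457 ≈ 128.40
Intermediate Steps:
S = 3090/1189 (S = -50/(-41) + 40/29 = -50*(-1/41) + 40*(1/29) = 50/41 + 40/29 = 3090/1189 ≈ 2.5988)
c(x) = -x/6 + 1/(6*x) (c(x) = -(-1/x + x²/x)/6 = -(-1/x + x)/6 = -(x - 1/x)/6 = -x/6 + 1/(6*x))
c(13)*S + 134 = ((⅙)*(1 - 1*13²)/13)*(3090/1189) + 134 = ((⅙)*(1/13)*(1 - 1*169))*(3090/1189) + 134 = ((⅙)*(1/13)*(1 - 169))*(3090/1189) + 134 = ((⅙)*(1/13)*(-168))*(3090/1189) + 134 = -28/13*3090/1189 + 134 = -86520/15457 + 134 = 1984718/15457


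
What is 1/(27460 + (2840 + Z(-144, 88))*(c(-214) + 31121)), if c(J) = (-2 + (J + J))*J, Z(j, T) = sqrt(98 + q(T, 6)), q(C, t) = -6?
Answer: 87436975/30580549623367237 - 123141*sqrt(23)/61161099246734474 ≈ 2.8496e-9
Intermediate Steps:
Z(j, T) = 2*sqrt(23) (Z(j, T) = sqrt(98 - 6) = sqrt(92) = 2*sqrt(23))
c(J) = J*(-2 + 2*J) (c(J) = (-2 + 2*J)*J = J*(-2 + 2*J))
1/(27460 + (2840 + Z(-144, 88))*(c(-214) + 31121)) = 1/(27460 + (2840 + 2*sqrt(23))*(2*(-214)*(-1 - 214) + 31121)) = 1/(27460 + (2840 + 2*sqrt(23))*(2*(-214)*(-215) + 31121)) = 1/(27460 + (2840 + 2*sqrt(23))*(92020 + 31121)) = 1/(27460 + (2840 + 2*sqrt(23))*123141) = 1/(27460 + (349720440 + 246282*sqrt(23))) = 1/(349747900 + 246282*sqrt(23))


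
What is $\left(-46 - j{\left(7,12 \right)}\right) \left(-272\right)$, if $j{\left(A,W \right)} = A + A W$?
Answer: $37264$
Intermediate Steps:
$\left(-46 - j{\left(7,12 \right)}\right) \left(-272\right) = \left(-46 - 7 \left(1 + 12\right)\right) \left(-272\right) = \left(-46 - 7 \cdot 13\right) \left(-272\right) = \left(-46 - 91\right) \left(-272\right) = \left(-137\right) \left(-272\right) = 37264$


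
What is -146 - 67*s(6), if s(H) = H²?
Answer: -2558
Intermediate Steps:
-146 - 67*s(6) = -146 - 67*6² = -146 - 67*36 = -146 - 2412 = -2558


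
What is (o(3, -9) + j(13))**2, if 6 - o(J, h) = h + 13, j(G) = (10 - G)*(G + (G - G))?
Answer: 1369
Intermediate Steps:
j(G) = G*(10 - G) (j(G) = (10 - G)*(G + 0) = (10 - G)*G = G*(10 - G))
o(J, h) = -7 - h (o(J, h) = 6 - (h + 13) = 6 - (13 + h) = 6 + (-13 - h) = -7 - h)
(o(3, -9) + j(13))**2 = ((-7 - 1*(-9)) + 13*(10 - 1*13))**2 = ((-7 + 9) + 13*(10 - 13))**2 = (2 + 13*(-3))**2 = (2 - 39)**2 = (-37)**2 = 1369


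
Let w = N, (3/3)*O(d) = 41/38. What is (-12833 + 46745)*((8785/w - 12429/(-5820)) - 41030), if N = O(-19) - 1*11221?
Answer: -10655945131032386/7658635 ≈ -1.3914e+9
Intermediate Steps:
O(d) = 41/38
N = -426357/38 (N = 41/38 - 1*11221 = 41/38 - 11221 = -426357/38 ≈ -11220.)
w = -426357/38 ≈ -11220.
(-12833 + 46745)*((8785/w - 12429/(-5820)) - 41030) = (-12833 + 46745)*((8785/(-426357/38) - 12429/(-5820)) - 41030) = 33912*((8785*(-38/426357) - 12429*(-1/5820)) - 41030) = 33912*((-333830/426357 + 4143/1940) - 41030) = 33912*(1118766851/827132580 - 41030) = 33912*(-33936130990549/827132580) = -10655945131032386/7658635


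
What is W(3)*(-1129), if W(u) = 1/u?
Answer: -1129/3 ≈ -376.33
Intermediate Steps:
W(3)*(-1129) = -1129/3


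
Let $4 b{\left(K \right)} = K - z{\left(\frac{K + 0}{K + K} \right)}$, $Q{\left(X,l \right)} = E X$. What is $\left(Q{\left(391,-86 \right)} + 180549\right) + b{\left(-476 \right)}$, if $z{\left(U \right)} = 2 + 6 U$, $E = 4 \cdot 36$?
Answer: $\frac{946931}{4} \approx 2.3673 \cdot 10^{5}$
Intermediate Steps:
$E = 144$
$Q{\left(X,l \right)} = 144 X$
$b{\left(K \right)} = - \frac{5}{4} + \frac{K}{4}$ ($b{\left(K \right)} = \frac{K - \left(2 + 6 \frac{K + 0}{K + K}\right)}{4} = \frac{K - \left(2 + 6 \frac{K}{2 K}\right)}{4} = \frac{K - \left(2 + 6 K \frac{1}{2 K}\right)}{4} = \frac{K - \left(2 + 6 \cdot \frac{1}{2}\right)}{4} = \frac{K - \left(2 + 3\right)}{4} = \frac{K - 5}{4} = \frac{-5 + K}{4} = - \frac{5}{4} + \frac{K}{4}$)
$\left(Q{\left(391,-86 \right)} + 180549\right) + b{\left(-476 \right)} = \left(144 \cdot 391 + 180549\right) + \left(- \frac{5}{4} + \frac{1}{4} \left(-476\right)\right) = \left(56304 + 180549\right) - \frac{481}{4} = 236853 - \frac{481}{4} = \frac{946931}{4}$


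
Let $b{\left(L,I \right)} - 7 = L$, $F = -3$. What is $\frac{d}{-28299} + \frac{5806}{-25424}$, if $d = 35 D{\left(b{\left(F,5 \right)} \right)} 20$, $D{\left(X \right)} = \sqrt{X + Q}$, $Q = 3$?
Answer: $- \frac{2903}{12712} - \frac{700 \sqrt{7}}{28299} \approx -0.29381$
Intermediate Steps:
$b{\left(L,I \right)} = 7 + L$
$D{\left(X \right)} = \sqrt{3 + X}$ ($D{\left(X \right)} = \sqrt{X + 3} = \sqrt{3 + X}$)
$d = 700 \sqrt{7}$ ($d = 35 \sqrt{3 + \left(7 - 3\right)} 20 = 35 \sqrt{3 + 4} \cdot 20 = 35 \sqrt{7} \cdot 20 = 700 \sqrt{7} \approx 1852.0$)
$\frac{d}{-28299} + \frac{5806}{-25424} = \frac{700 \sqrt{7}}{-28299} + \frac{5806}{-25424} = 700 \sqrt{7} \left(- \frac{1}{28299}\right) + 5806 \left(- \frac{1}{25424}\right) = - \frac{700 \sqrt{7}}{28299} - \frac{2903}{12712} = - \frac{2903}{12712} - \frac{700 \sqrt{7}}{28299}$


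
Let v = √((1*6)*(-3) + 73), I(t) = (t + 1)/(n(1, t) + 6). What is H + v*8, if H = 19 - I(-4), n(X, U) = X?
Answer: 136/7 + 8*√55 ≈ 78.758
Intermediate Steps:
I(t) = ⅐ + t/7 (I(t) = (t + 1)/(1 + 6) = (1 + t)/7 = (1 + t)*(⅐) = ⅐ + t/7)
H = 136/7 (H = 19 - (⅐ + (⅐)*(-4)) = 19 - (⅐ - 4/7) = 19 - 1*(-3/7) = 19 + 3/7 = 136/7 ≈ 19.429)
v = √55 (v = √(6*(-3) + 73) = √(-18 + 73) = √55 ≈ 7.4162)
H + v*8 = 136/7 + √55*8 = 136/7 + 8*√55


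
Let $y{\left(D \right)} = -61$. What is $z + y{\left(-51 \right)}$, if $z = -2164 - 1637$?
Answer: $-3862$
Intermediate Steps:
$z = -3801$ ($z = -2164 - 1637 = -3801$)
$z + y{\left(-51 \right)} = -3801 - 61 = -3862$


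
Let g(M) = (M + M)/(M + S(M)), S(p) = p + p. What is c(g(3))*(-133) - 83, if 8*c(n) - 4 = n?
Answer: -1927/12 ≈ -160.58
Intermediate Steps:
S(p) = 2*p
g(M) = ⅔ (g(M) = (M + M)/(M + 2*M) = (2*M)/((3*M)) = (2*M)*(1/(3*M)) = ⅔)
c(n) = ½ + n/8
c(g(3))*(-133) - 83 = (½ + (⅛)*(⅔))*(-133) - 83 = (½ + 1/12)*(-133) - 83 = (7/12)*(-133) - 83 = -931/12 - 83 = -1927/12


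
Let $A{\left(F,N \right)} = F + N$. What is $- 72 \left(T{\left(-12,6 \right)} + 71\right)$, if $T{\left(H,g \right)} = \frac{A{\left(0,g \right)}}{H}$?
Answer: $-5076$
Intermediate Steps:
$T{\left(H,g \right)} = \frac{g}{H}$ ($T{\left(H,g \right)} = \frac{0 + g}{H} = \frac{g}{H}$)
$- 72 \left(T{\left(-12,6 \right)} + 71\right) = - 72 \left(\frac{6}{-12} + 71\right) = - 72 \left(6 \left(- \frac{1}{12}\right) + 71\right) = - 72 \left(- \frac{1}{2} + 71\right) = \left(-72\right) \frac{141}{2} = -5076$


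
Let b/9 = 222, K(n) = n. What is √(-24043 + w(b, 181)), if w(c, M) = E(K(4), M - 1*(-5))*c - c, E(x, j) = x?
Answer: I*√18049 ≈ 134.35*I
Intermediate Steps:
b = 1998 (b = 9*222 = 1998)
w(c, M) = 3*c (w(c, M) = 4*c - c = 3*c)
√(-24043 + w(b, 181)) = √(-24043 + 3*1998) = √(-24043 + 5994) = √(-18049) = I*√18049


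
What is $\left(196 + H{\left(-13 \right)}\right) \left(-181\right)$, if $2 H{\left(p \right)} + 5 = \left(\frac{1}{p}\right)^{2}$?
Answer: $- \frac{5919062}{169} \approx -35024.0$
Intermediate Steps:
$H{\left(p \right)} = - \frac{5}{2} + \frac{1}{2 p^{2}}$ ($H{\left(p \right)} = - \frac{5}{2} + \frac{\left(\frac{1}{p}\right)^{2}}{2} = - \frac{5}{2} + \frac{1}{2 p^{2}}$)
$\left(196 + H{\left(-13 \right)}\right) \left(-181\right) = \left(196 - \left(\frac{5}{2} - \frac{1}{2 \cdot 169}\right)\right) \left(-181\right) = \left(196 + \left(- \frac{5}{2} + \frac{1}{2} \cdot \frac{1}{169}\right)\right) \left(-181\right) = \left(196 + \left(- \frac{5}{2} + \frac{1}{338}\right)\right) \left(-181\right) = \left(196 - \frac{422}{169}\right) \left(-181\right) = \frac{32702}{169} \left(-181\right) = - \frac{5919062}{169}$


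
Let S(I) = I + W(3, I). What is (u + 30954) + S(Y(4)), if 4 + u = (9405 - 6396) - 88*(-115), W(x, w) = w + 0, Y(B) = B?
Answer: 44087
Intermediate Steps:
W(x, w) = w
u = 13125 (u = -4 + ((9405 - 6396) - 88*(-115)) = -4 + (3009 + 10120) = -4 + 13129 = 13125)
S(I) = 2*I (S(I) = I + I = 2*I)
(u + 30954) + S(Y(4)) = (13125 + 30954) + 2*4 = 44079 + 8 = 44087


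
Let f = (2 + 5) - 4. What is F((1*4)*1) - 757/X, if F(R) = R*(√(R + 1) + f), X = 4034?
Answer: 47651/4034 + 4*√5 ≈ 20.757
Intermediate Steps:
f = 3 (f = 7 - 4 = 3)
F(R) = R*(3 + √(1 + R)) (F(R) = R*(√(R + 1) + 3) = R*(√(1 + R) + 3) = R*(3 + √(1 + R)))
F((1*4)*1) - 757/X = ((1*4)*1)*(3 + √(1 + (1*4)*1)) - 757/4034 = (4*1)*(3 + √(1 + 4*1)) - 757*1/4034 = 4*(3 + √(1 + 4)) - 757/4034 = 4*(3 + √5) - 757/4034 = (12 + 4*√5) - 757/4034 = 47651/4034 + 4*√5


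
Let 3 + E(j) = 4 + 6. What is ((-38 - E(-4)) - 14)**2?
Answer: 3481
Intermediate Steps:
E(j) = 7 (E(j) = -3 + (4 + 6) = -3 + 10 = 7)
((-38 - E(-4)) - 14)**2 = ((-38 - 1*7) - 14)**2 = ((-38 - 7) - 14)**2 = (-45 - 14)**2 = (-59)**2 = 3481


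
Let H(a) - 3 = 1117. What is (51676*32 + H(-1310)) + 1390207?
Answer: 3044959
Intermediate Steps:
H(a) = 1120 (H(a) = 3 + 1117 = 1120)
(51676*32 + H(-1310)) + 1390207 = (51676*32 + 1120) + 1390207 = (1653632 + 1120) + 1390207 = 1654752 + 1390207 = 3044959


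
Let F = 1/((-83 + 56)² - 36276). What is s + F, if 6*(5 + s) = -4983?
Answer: -59399039/71094 ≈ -835.50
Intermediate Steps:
s = -1671/2 (s = -5 + (⅙)*(-4983) = -5 - 1661/2 = -1671/2 ≈ -835.50)
F = -1/35547 (F = 1/((-27)² - 36276) = 1/(729 - 36276) = 1/(-35547) = -1/35547 ≈ -2.8132e-5)
s + F = -1671/2 - 1/35547 = -59399039/71094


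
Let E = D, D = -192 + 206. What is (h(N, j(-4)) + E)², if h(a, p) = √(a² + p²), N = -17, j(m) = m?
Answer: (14 + √305)² ≈ 990.00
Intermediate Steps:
D = 14
E = 14
(h(N, j(-4)) + E)² = (√((-17)² + (-4)²) + 14)² = (√(289 + 16) + 14)² = (√305 + 14)² = (14 + √305)²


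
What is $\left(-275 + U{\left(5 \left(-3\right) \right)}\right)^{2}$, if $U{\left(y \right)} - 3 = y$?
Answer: $82369$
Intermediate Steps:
$U{\left(y \right)} = 3 + y$
$\left(-275 + U{\left(5 \left(-3\right) \right)}\right)^{2} = \left(-275 + \left(3 + 5 \left(-3\right)\right)\right)^{2} = \left(-275 + \left(3 - 15\right)\right)^{2} = \left(-275 - 12\right)^{2} = \left(-287\right)^{2} = 82369$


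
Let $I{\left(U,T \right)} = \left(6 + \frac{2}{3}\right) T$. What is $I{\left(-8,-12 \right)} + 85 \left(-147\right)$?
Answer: $-12575$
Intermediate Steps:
$I{\left(U,T \right)} = \frac{20 T}{3}$ ($I{\left(U,T \right)} = \left(6 + 2 \cdot \frac{1}{3}\right) T = \left(6 + \frac{2}{3}\right) T = \frac{20 T}{3}$)
$I{\left(-8,-12 \right)} + 85 \left(-147\right) = \frac{20}{3} \left(-12\right) + 85 \left(-147\right) = -80 - 12495 = -12575$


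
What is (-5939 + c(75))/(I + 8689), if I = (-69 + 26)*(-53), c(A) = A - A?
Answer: -5939/10968 ≈ -0.54148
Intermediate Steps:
c(A) = 0
I = 2279 (I = -43*(-53) = 2279)
(-5939 + c(75))/(I + 8689) = (-5939 + 0)/(2279 + 8689) = -5939/10968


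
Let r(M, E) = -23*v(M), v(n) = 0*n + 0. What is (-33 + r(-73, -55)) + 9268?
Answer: 9235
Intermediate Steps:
v(n) = 0 (v(n) = 0 + 0 = 0)
r(M, E) = 0 (r(M, E) = -23*0 = 0)
(-33 + r(-73, -55)) + 9268 = (-33 + 0) + 9268 = -33 + 9268 = 9235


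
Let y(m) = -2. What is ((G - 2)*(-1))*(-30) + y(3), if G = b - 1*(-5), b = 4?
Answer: 208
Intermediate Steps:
G = 9 (G = 4 - 1*(-5) = 4 + 5 = 9)
((G - 2)*(-1))*(-30) + y(3) = ((9 - 2)*(-1))*(-30) - 2 = (7*(-1))*(-30) - 2 = -7*(-30) - 2 = 210 - 2 = 208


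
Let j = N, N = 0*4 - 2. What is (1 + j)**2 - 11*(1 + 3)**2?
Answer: -175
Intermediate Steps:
N = -2 (N = 0 - 2 = -2)
j = -2
(1 + j)**2 - 11*(1 + 3)**2 = (1 - 2)**2 - 11*(1 + 3)**2 = (-1)**2 - 11*4**2 = 1 - 11*16 = 1 - 176 = -175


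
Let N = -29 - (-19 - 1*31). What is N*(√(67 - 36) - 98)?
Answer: -2058 + 21*√31 ≈ -1941.1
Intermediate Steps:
N = 21 (N = -29 - (-19 - 31) = -29 - 1*(-50) = -29 + 50 = 21)
N*(√(67 - 36) - 98) = 21*(√(67 - 36) - 98) = 21*(√31 - 98) = 21*(-98 + √31) = -2058 + 21*√31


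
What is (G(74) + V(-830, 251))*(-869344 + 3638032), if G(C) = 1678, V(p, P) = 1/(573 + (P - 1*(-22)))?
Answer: 218355501624/47 ≈ 4.6459e+9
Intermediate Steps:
V(p, P) = 1/(595 + P) (V(p, P) = 1/(573 + (P + 22)) = 1/(573 + (22 + P)) = 1/(595 + P))
(G(74) + V(-830, 251))*(-869344 + 3638032) = (1678 + 1/(595 + 251))*(-869344 + 3638032) = (1678 + 1/846)*2768688 = (1419589/846)*2768688 = 218355501624/47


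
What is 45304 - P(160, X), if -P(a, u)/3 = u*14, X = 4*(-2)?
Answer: 44968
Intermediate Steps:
X = -8
P(a, u) = -42*u (P(a, u) = -3*u*14 = -42*u)
45304 - P(160, X) = 45304 - (-42)*(-8) = 45304 - 1*336 = 45304 - 336 = 44968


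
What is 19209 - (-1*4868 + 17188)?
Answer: 6889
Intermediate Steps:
19209 - (-1*4868 + 17188) = 19209 - (-4868 + 17188) = 19209 - 1*12320 = 19209 - 12320 = 6889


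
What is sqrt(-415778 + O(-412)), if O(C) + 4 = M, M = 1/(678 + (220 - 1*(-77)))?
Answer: I*sqrt(15810110511)/195 ≈ 644.81*I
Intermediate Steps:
M = 1/975 (M = 1/(678 + (220 + 77)) = 1/(678 + 297) = 1/975 ≈ 0.0010256)
O(C) = -3899/975 (O(C) = -4 + 1/975 = -3899/975)
sqrt(-415778 + O(-412)) = sqrt(-415778 - 3899/975) = sqrt(-405387449/975) = I*sqrt(15810110511)/195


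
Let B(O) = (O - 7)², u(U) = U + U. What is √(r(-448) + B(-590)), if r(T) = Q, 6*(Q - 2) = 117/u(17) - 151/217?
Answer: √174610947134001/22134 ≈ 597.00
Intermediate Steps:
u(U) = 2*U
B(O) = (-7 + O)²
Q = 108791/44268 (Q = 2 + (117/((2*17)) - 151/217)/6 = 2 + (117/34 - 151*1/217)/6 = 2 + (117*(1/34) - 151/217)/6 = 2 + (117/34 - 151/217)/6 = 2 + (⅙)*(20255/7378) = 2 + 20255/44268 = 108791/44268 ≈ 2.4576)
r(T) = 108791/44268
√(r(-448) + B(-590)) = √(108791/44268 + (-7 - 590)²) = √(108791/44268 + (-597)²) = √(108791/44268 + 356409) = √(15777622403/44268) = √174610947134001/22134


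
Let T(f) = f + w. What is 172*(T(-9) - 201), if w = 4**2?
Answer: -33368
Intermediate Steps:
w = 16
T(f) = 16 + f (T(f) = f + 16 = 16 + f)
172*(T(-9) - 201) = 172*((16 - 9) - 201) = 172*(7 - 201) = 172*(-194) = -33368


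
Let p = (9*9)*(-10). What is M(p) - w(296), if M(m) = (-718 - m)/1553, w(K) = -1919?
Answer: 2980299/1553 ≈ 1919.1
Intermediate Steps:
p = -810 (p = 81*(-10) = -810)
M(m) = -718/1553 - m/1553 (M(m) = (-718 - m)*(1/1553) = -718/1553 - m/1553)
M(p) - w(296) = (-718/1553 - 1/1553*(-810)) - 1*(-1919) = (-718/1553 + 810/1553) + 1919 = 92/1553 + 1919 = 2980299/1553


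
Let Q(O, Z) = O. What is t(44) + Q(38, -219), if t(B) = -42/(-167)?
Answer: 6388/167 ≈ 38.251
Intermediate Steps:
t(B) = 42/167 (t(B) = -42*(-1/167) = 42/167)
t(44) + Q(38, -219) = 42/167 + 38 = 6388/167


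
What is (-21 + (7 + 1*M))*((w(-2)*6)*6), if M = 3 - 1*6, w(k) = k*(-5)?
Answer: -6120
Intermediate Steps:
w(k) = -5*k
M = -3 (M = 3 - 6 = -3)
(-21 + (7 + 1*M))*((w(-2)*6)*6) = (-21 + (7 + 1*(-3)))*((-5*(-2)*6)*6) = (-21 + (7 - 3))*((10*6)*6) = (-21 + 4)*(60*6) = -17*360 = -6120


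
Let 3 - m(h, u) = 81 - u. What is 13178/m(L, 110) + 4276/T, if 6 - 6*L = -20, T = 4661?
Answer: 30779745/74576 ≈ 412.73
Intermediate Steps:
L = 13/3 (L = 1 - ⅙*(-20) = 1 + 10/3 = 13/3 ≈ 4.3333)
m(h, u) = -78 + u (m(h, u) = 3 - (81 - u) = 3 + (-81 + u) = -78 + u)
13178/m(L, 110) + 4276/T = 13178/(-78 + 110) + 4276/4661 = 13178/32 + 4276*(1/4661) = 13178*(1/32) + 4276/4661 = 6589/16 + 4276/4661 = 30779745/74576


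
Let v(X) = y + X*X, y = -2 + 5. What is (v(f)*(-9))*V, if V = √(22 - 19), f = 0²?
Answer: -27*√3 ≈ -46.765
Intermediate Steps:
y = 3
f = 0
V = √3 ≈ 1.7320
v(X) = 3 + X² (v(X) = 3 + X*X = 3 + X²)
(v(f)*(-9))*V = ((3 + 0²)*(-9))*√3 = ((3 + 0)*(-9))*√3 = (3*(-9))*√3 = -27*√3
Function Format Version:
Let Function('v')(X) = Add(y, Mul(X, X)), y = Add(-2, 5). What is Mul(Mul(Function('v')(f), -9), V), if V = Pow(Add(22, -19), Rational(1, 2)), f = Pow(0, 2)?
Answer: Mul(-27, Pow(3, Rational(1, 2))) ≈ -46.765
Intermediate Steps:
y = 3
f = 0
V = Pow(3, Rational(1, 2)) ≈ 1.7320
Function('v')(X) = Add(3, Pow(X, 2)) (Function('v')(X) = Add(3, Mul(X, X)) = Add(3, Pow(X, 2)))
Mul(Mul(Function('v')(f), -9), V) = Mul(Mul(Add(3, Pow(0, 2)), -9), Pow(3, Rational(1, 2))) = Mul(Mul(Add(3, 0), -9), Pow(3, Rational(1, 2))) = Mul(Mul(3, -9), Pow(3, Rational(1, 2))) = Mul(-27, Pow(3, Rational(1, 2)))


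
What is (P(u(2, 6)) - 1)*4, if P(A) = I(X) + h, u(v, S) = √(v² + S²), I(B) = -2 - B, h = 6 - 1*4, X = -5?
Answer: 16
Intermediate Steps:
h = 2 (h = 6 - 4 = 2)
u(v, S) = √(S² + v²)
P(A) = 5 (P(A) = (-2 - 1*(-5)) + 2 = (-2 + 5) + 2 = 3 + 2 = 5)
(P(u(2, 6)) - 1)*4 = (5 - 1)*4 = 4*4 = 16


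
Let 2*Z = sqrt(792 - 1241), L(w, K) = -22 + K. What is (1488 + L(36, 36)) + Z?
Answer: 1502 + I*sqrt(449)/2 ≈ 1502.0 + 10.595*I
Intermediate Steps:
Z = I*sqrt(449)/2 (Z = sqrt(792 - 1241)/2 = sqrt(-449)/2 = (I*sqrt(449))/2 = I*sqrt(449)/2 ≈ 10.595*I)
(1488 + L(36, 36)) + Z = (1488 + (-22 + 36)) + I*sqrt(449)/2 = (1488 + 14) + I*sqrt(449)/2 = 1502 + I*sqrt(449)/2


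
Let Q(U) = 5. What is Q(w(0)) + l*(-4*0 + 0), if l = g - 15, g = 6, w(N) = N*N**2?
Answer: 5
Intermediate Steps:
w(N) = N**3
l = -9 (l = 6 - 15 = -9)
Q(w(0)) + l*(-4*0 + 0) = 5 - 9*(-4*0 + 0) = 5 - 9*(0 + 0) = 5 - 9*0 = 5 + 0 = 5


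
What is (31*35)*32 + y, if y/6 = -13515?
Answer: -46370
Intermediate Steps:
y = -81090 (y = 6*(-13515) = -81090)
(31*35)*32 + y = (31*35)*32 - 81090 = 1085*32 - 81090 = 34720 - 81090 = -46370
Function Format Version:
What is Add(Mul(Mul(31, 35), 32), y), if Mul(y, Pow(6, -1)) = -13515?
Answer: -46370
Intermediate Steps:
y = -81090 (y = Mul(6, -13515) = -81090)
Add(Mul(Mul(31, 35), 32), y) = Add(Mul(Mul(31, 35), 32), -81090) = Add(Mul(1085, 32), -81090) = Add(34720, -81090) = -46370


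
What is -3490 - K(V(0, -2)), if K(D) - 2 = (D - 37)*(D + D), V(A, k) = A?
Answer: -3492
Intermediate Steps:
K(D) = 2 + 2*D*(-37 + D) (K(D) = 2 + (D - 37)*(D + D) = 2 + (-37 + D)*(2*D) = 2 + 2*D*(-37 + D))
-3490 - K(V(0, -2)) = -3490 - (2 - 74*0 + 2*0**2) = -3490 - (2 + 0 + 2*0) = -3490 - (2 + 0 + 0) = -3490 - 1*2 = -3490 - 2 = -3492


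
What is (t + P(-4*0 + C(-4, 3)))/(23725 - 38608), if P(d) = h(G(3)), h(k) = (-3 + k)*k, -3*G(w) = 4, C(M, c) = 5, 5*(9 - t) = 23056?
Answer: 206839/669735 ≈ 0.30884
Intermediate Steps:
t = -23011/5 (t = 9 - ⅕*23056 = 9 - 23056/5 = -23011/5 ≈ -4602.2)
G(w) = -4/3 (G(w) = -⅓*4 = -4/3)
h(k) = k*(-3 + k)
P(d) = 52/9 (P(d) = -4*(-3 - 4/3)/3 = -4/3*(-13/3) = 52/9)
(t + P(-4*0 + C(-4, 3)))/(23725 - 38608) = (-23011/5 + 52/9)/(23725 - 38608) = -206839/45/(-14883) = -206839/45*(-1/14883) = 206839/669735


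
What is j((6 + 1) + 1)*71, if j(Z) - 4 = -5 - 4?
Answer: -355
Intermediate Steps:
j(Z) = -5 (j(Z) = 4 + (-5 - 4) = 4 - 9 = -5)
j((6 + 1) + 1)*71 = -5*71 = -355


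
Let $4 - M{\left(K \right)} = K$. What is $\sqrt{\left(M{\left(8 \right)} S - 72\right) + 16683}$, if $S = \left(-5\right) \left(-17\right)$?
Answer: $\sqrt{16271} \approx 127.56$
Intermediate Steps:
$S = 85$
$M{\left(K \right)} = 4 - K$
$\sqrt{\left(M{\left(8 \right)} S - 72\right) + 16683} = \sqrt{\left(\left(4 - 8\right) 85 - 72\right) + 16683} = \sqrt{\left(\left(-4\right) 85 - 72\right) + 16683} = \sqrt{\left(-340 - 72\right) + 16683} = \sqrt{-412 + 16683} = \sqrt{16271}$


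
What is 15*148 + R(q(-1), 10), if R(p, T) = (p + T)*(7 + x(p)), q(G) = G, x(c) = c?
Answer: 2274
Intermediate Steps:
R(p, T) = (7 + p)*(T + p) (R(p, T) = (p + T)*(7 + p) = (T + p)*(7 + p) = (7 + p)*(T + p))
15*148 + R(q(-1), 10) = 15*148 + ((-1)**2 + 7*10 + 7*(-1) + 10*(-1)) = 2220 + (1 + 70 - 7 - 10) = 2220 + 54 = 2274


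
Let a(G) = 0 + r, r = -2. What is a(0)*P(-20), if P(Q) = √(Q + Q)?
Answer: -4*I*√10 ≈ -12.649*I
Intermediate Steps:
a(G) = -2 (a(G) = 0 - 2 = -2)
P(Q) = √2*√Q (P(Q) = √(2*Q) = √2*√Q)
a(0)*P(-20) = -2*√2*√(-20) = -2*√2*2*I*√5 = -4*I*√10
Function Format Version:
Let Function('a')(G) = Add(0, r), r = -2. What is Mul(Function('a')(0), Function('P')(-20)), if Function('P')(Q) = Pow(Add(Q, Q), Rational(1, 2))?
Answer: Mul(-4, I, Pow(10, Rational(1, 2))) ≈ Mul(-12.649, I)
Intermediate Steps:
Function('a')(G) = -2 (Function('a')(G) = Add(0, -2) = -2)
Function('P')(Q) = Mul(Pow(2, Rational(1, 2)), Pow(Q, Rational(1, 2))) (Function('P')(Q) = Pow(Mul(2, Q), Rational(1, 2)) = Mul(Pow(2, Rational(1, 2)), Pow(Q, Rational(1, 2))))
Mul(Function('a')(0), Function('P')(-20)) = Mul(-2, Mul(Pow(2, Rational(1, 2)), Pow(-20, Rational(1, 2)))) = Mul(-2, Mul(Pow(2, Rational(1, 2)), Mul(2, I, Pow(5, Rational(1, 2))))) = Mul(-2, Mul(2, I, Pow(10, Rational(1, 2)))) = Mul(-4, I, Pow(10, Rational(1, 2)))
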